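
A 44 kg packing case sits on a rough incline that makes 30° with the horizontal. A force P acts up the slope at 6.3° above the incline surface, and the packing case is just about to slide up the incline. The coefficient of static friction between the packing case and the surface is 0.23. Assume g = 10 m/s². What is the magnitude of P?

On the verge of sliding up the incline, friction equals μN and acts down the slope.
Perpendicular: N + P sin 6.3° = W cos 30° = 381.1 N.
Along incline: P cos 6.3° = W sin 30° + μN  with W sin 30° = 220 N.
Solving the pair for P and N: P = 301.8 N, N = 347.9 N (and f = μN = 80.02 N).

P ≈ 302 N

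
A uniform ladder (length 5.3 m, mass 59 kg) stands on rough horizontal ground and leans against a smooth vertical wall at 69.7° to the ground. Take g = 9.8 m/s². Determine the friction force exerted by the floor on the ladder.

f ≈ 107 N

Torques about the foot: N_wall · 5.3 sin 69.7° = 59×9.8×2.65 cos 69.7° → N_wall = 106.94 N.
ΣF_x = 0: f_floor = N_wall = 106.94 N.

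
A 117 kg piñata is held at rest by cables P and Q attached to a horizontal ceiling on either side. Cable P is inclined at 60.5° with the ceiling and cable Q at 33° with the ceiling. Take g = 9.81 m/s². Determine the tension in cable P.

T_P ≈ 964 N

Weight W = 117 × 9.81 = 1148 N acts straight down.
Horizontal: T_P cos 60.5° = T_Q cos 33°  →  T_Q = 0.5871 T_P.
Vertical: T_P sin 60.5° + T_Q sin 33° = 1148.
Substituting the horizontal relation into the vertical equation gives 1.19 T_P = 1148, so T_P = 964.4 N.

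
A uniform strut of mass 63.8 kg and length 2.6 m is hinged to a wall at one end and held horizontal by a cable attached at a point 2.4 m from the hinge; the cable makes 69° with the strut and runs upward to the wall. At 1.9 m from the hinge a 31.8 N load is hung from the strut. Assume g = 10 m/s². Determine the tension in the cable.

Take torques about the hinge: T sin 69° · 2.4 = 63.8×10×1.3 + 31.8×1.9 = 889.82 N·m.
So T = 889.82 / (0.9336 × 2.4) = 397.14 N.

T ≈ 397 N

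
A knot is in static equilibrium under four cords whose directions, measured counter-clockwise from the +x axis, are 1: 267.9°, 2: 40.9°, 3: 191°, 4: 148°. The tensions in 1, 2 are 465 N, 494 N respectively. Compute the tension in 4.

Resolve: ΣF_x = 465 cos 267.9° + 494 cos 40.9° + T_3 cos 191° + T_4 cos 148° = 0.
        ΣF_y = 465 sin 267.9° + 494 sin 40.9° + T_3 sin 191° + T_4 sin 148° = 0.
The known terms sum to (356.4, -141.2) N, so -0.9816 T_3 − 0.8480 T_4 = -356.4 and -0.1908 T_3 + 0.5299 T_4 = 141.2.
Solving simultaneously: T_3 = 101.3 N, T_4 = 303 N.

T_4 ≈ 303 N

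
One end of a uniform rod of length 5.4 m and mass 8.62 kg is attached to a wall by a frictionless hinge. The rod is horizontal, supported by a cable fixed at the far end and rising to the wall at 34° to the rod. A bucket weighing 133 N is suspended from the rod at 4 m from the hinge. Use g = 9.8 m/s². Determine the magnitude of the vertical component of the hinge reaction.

|H_y| ≈ 76.7 N

Take torques about the hinge: T sin 34° · 5.4 = 8.62×9.8×2.7 + 133×4 = 760.09 N·m.
So T = 760.09 / (0.5592 × 5.4) = 251.71 N.
ΣF_y = 0: H_y = (8.62×9.8 + 133) − T sin 34° = 217.48 − 140.76 = 76.719 N.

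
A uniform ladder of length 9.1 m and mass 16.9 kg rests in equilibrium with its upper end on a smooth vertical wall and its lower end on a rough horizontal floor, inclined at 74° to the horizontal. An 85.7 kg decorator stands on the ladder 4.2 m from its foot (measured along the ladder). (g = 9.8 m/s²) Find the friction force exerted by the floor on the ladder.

Torques about the foot: N_wall · 9.1 sin 74° = 16.9×9.8×4.55 cos 74° + 85.7×9.8×4.2 cos 74° → N_wall = 134.9 N.
ΣF_x = 0: f_floor = N_wall = 134.9 N.

f ≈ 135 N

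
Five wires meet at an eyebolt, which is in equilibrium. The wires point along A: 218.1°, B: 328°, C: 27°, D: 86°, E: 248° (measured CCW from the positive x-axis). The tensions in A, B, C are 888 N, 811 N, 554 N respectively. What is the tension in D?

Resolve: ΣF_x = 888 cos 218.1° + 811 cos 328° + 554 cos 27° + T_D cos 86° + T_E cos 248° = 0.
        ΣF_y = 888 sin 218.1° + 811 sin 328° + 554 sin 27° + T_D sin 86° + T_E sin 248° = 0.
The known terms sum to (482.6, -726.2) N, so 0.0698 T_D − 0.3746 T_E = -482.6 and 0.9976 T_D − 0.9272 T_E = 726.2.
Solving simultaneously: T_D = 2328 N, T_E = 1722 N.

T_D ≈ 2330 N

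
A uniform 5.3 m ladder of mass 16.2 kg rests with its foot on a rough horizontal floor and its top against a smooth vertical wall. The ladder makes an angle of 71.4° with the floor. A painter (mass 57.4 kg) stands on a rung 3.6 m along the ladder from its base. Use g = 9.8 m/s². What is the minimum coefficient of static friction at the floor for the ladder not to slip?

μ_min ≈ 0.215

ΣF_y = 0: N_floor = 16.2×9.8 + 57.4×9.8 = 721.28 N.
Torques about the foot: N_wall · 5.3 sin 71.4° = 16.2×9.8×2.65 cos 71.4° + 57.4×9.8×3.6 cos 71.4° → N_wall = 155.3 N.
ΣF_x = 0: f_floor = N_wall = 155.3 N.
μ_min = f_floor / N_floor = 155.3 / 721.28 = 0.2153.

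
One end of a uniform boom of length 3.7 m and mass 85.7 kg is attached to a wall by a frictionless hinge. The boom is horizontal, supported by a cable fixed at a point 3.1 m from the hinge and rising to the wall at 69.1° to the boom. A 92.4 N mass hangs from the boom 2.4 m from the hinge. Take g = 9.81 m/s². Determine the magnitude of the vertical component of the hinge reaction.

|H_y| ≈ 360 N

Take torques about the hinge: T sin 69.1° · 3.1 = 85.7×9.81×1.85 + 92.4×2.4 = 1777.1 N·m.
So T = 1777.1 / (0.9342 × 3.1) = 613.63 N.
ΣF_y = 0: H_y = (85.7×9.81 + 92.4) − T sin 69.1° = 933.12 − 573.25 = 359.86 N.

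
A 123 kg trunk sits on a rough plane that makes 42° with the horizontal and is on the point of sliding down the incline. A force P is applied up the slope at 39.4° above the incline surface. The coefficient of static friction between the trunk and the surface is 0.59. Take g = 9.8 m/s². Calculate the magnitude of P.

P ≈ 698 N

On the verge of sliding down the incline, friction equals μN and acts up the slope.
Perpendicular: N + P sin 39.4° = W cos 42° = 895.8 N.
Along incline: P cos 39.4° + μN = W sin 42° with W sin 42° = 806.6 N.
Solving the pair for P and N: P = 698.2 N, N = 452.6 N (and f = μN = 267 N).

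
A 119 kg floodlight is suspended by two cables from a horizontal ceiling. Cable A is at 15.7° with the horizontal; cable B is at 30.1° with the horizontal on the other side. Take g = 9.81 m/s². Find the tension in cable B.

Weight W = 119 × 9.81 = 1167 N acts straight down.
Horizontal: T_A cos 15.7° = T_B cos 30.1°  →  T_A = 0.8987 T_B.
Vertical: T_A sin 15.7° + T_B sin 30.1° = 1167.
Substituting the horizontal relation into the vertical equation gives 0.7447 T_B = 1167, so T_B = 1568 N.

T_B ≈ 1570 N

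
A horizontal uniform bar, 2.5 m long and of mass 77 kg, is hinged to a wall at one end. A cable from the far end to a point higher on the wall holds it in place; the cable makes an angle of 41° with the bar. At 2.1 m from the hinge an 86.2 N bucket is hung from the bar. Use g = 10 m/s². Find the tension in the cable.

Take torques about the hinge: T sin 41° · 2.5 = 77×10×1.25 + 86.2×2.1 = 1143.5 N·m.
So T = 1143.5 / (0.6561 × 2.5) = 697.21 N.

T ≈ 697 N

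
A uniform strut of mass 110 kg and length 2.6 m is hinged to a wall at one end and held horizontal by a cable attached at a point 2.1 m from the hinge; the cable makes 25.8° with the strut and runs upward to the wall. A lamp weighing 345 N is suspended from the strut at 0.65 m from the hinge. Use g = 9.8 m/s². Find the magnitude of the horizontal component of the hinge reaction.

H_x ≈ 1600 N

Take torques about the hinge: T sin 25.8° · 2.1 = 110×9.8×1.3 + 345×0.65 = 1625.7 N·m.
So T = 1625.7 / (0.4352 × 2.1) = 1778.6 N.
ΣF_x = 0: H_x = T cos 25.8° = 1601.3 N.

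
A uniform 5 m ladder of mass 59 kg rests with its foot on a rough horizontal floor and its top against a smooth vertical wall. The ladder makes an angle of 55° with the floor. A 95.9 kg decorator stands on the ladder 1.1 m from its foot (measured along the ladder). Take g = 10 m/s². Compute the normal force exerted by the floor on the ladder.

N_floor ≈ 1550 N

ΣF_y = 0: N_floor = 59×10 + 95.9×10 = 1549 N.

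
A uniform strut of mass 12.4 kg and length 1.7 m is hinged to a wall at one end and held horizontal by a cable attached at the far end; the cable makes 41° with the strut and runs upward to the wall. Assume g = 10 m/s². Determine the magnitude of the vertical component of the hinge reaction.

Take torques about the hinge: T sin 41° · 1.7 = 12.4×10×0.85 = 105.4 N·m.
So T = 105.4 / (0.6561 × 1.7) = 94.504 N.
ΣF_y = 0: H_y = (12.4×10) − T sin 41° = 124 − 62 = 62 N.

|H_y| ≈ 62 N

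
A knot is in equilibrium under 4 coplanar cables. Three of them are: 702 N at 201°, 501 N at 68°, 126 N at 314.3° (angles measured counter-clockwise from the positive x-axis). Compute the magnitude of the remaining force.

Sum the known components: ΣF_x = -379.7 N, ΣF_y = 122.8 N.
For equilibrium the remaining force must supply (−ΣF_x, −ΣF_y) = (379.7, -122.8) N.
Magnitude = √((379.7)² + (-122.8)²) = 399 N; direction = atan2(-122.8, 379.7) = 342.1°.

F ≈ 399 N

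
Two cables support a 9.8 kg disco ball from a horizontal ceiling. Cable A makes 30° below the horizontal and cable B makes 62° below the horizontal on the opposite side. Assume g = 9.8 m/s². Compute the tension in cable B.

T_B ≈ 83.2 N

Weight W = 9.8 × 9.8 = 96.04 N acts straight down.
Horizontal: T_A cos 30° = T_B cos 62°  →  T_A = 0.5421 T_B.
Vertical: T_A sin 30° + T_B sin 62° = 96.04.
Substituting the horizontal relation into the vertical equation gives 1.154 T_B = 96.04, so T_B = 83.22 N.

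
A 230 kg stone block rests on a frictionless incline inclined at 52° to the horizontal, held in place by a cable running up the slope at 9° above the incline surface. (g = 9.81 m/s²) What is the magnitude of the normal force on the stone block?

Take axes along and perpendicular to the incline. Weight components: W sin 52° = 1778 N down-slope, W cos 52° = 1389 N into the surface.
Along incline: T cos 9° = W sin 52° → T = 1800 N.
Perpendicular: N = W cos 52° − T sin 9° = 1108 N.

N ≈ 1110 N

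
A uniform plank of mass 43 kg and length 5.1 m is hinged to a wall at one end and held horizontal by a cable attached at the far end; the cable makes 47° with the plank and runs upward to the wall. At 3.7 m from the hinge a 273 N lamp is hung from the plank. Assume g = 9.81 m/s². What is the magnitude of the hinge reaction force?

|H| ≈ 477 N

Take torques about the hinge: T sin 47° · 5.1 = 43×9.81×2.55 + 273×3.7 = 2085.8 N·m.
So T = 2085.8 / (0.7314 × 5.1) = 559.2 N.
ΣF_x = 0: H_x = T cos 47° = 381.37 N.
ΣF_y = 0: H_y = (43×9.81 + 273) − T sin 47° = 694.83 − 408.97 = 285.86 N.
|H| = √(H_x² + H_y²) = √((381.37)² + (285.86)²) = 476.61 N.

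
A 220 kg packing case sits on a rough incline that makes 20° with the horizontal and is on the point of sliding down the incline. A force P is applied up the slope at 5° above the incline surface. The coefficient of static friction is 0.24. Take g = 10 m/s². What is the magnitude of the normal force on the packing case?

On the verge of sliding down the incline, friction equals μN and acts up the slope.
Perpendicular: N + P sin 5° = W cos 20° = 2067 N.
Along incline: P cos 5° + μN = W sin 20° with W sin 20° = 752.4 N.
Solving the pair for P and N: P = 262.8 N, N = 2044 N (and f = μN = 490.7 N).

N ≈ 2040 N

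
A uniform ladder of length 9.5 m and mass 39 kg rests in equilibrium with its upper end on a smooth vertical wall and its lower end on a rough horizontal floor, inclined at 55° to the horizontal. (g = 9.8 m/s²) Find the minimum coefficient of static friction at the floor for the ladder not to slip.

μ_min ≈ 0.350

ΣF_y = 0: N_floor = 39×9.8 = 382.2 N.
Torques about the foot: N_wall · 9.5 sin 55° = 39×9.8×4.75 cos 55° → N_wall = 133.81 N.
ΣF_x = 0: f_floor = N_wall = 133.81 N.
μ_min = f_floor / N_floor = 133.81 / 382.2 = 0.3501.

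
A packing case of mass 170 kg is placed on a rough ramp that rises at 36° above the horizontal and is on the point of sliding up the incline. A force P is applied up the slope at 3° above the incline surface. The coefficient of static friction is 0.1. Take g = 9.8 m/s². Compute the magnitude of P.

On the verge of sliding up the incline, friction equals μN and acts down the slope.
Perpendicular: N + P sin 3° = W cos 36° = 1348 N.
Along incline: P cos 3° = W sin 36° + μN  with W sin 36° = 979.3 N.
Solving the pair for P and N: P = 1110 N, N = 1290 N (and f = μN = 129 N).

P ≈ 1110 N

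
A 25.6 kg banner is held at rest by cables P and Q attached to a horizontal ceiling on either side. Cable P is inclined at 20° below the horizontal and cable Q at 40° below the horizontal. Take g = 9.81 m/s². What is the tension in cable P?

Weight W = 25.6 × 9.81 = 251.1 N acts straight down.
Horizontal: T_P cos 20° = T_Q cos 40°  →  T_Q = 1.227 T_P.
Vertical: T_P sin 20° + T_Q sin 40° = 251.1.
Substituting the horizontal relation into the vertical equation gives 1.131 T_P = 251.1, so T_P = 222.1 N.

T_P ≈ 222 N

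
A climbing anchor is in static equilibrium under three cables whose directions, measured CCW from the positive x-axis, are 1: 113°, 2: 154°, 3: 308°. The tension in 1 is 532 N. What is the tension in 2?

Resolve: ΣF_x = 532 cos 113° + T_2 cos 154° + T_3 cos 308° = 0.
        ΣF_y = 532 sin 113° + T_2 sin 154° + T_3 sin 308° = 0.
The known terms sum to (-207.9, 489.7) N, so -0.8988 T_2 + 0.6157 T_3 = 207.9 and 0.4384 T_2 − 0.7880 T_3 = -489.7.
Solving simultaneously: T_2 = 314.1 N, T_3 = 796.2 N.

T_2 ≈ 314 N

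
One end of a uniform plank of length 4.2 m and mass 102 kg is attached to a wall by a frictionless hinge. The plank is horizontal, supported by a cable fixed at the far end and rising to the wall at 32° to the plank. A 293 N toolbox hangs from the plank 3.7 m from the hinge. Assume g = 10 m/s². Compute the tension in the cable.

Take torques about the hinge: T sin 32° · 4.2 = 102×10×2.1 + 293×3.7 = 3226.1 N·m.
So T = 3226.1 / (0.5299 × 4.2) = 1449.5 N.

T ≈ 1450 N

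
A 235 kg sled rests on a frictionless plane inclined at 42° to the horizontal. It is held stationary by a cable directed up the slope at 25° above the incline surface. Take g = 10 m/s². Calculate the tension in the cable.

Take axes along and perpendicular to the incline. Weight components: W sin 42° = 1572 N down-slope, W cos 42° = 1746 N into the surface.
Along incline: T cos 25° = W sin 42° → T = 1735 N.
Perpendicular: N = W cos 42° − T sin 25° = 1013 N.

T ≈ 1740 N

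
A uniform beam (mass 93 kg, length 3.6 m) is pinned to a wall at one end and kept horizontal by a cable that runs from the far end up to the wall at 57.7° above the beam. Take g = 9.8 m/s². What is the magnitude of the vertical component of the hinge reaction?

Take torques about the hinge: T sin 57.7° · 3.6 = 93×9.8×1.8 = 1640.5 N·m.
So T = 1640.5 / (0.8453 × 3.6) = 539.12 N.
ΣF_y = 0: H_y = (93×9.8) − T sin 57.7° = 911.4 − 455.7 = 455.7 N.

|H_y| ≈ 456 N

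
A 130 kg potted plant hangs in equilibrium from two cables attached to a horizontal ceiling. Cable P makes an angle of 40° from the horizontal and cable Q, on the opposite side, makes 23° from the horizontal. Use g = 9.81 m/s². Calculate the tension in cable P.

T_P ≈ 1320 N

Weight W = 130 × 9.81 = 1275 N acts straight down.
Horizontal: T_P cos 40° = T_Q cos 23°  →  T_Q = 0.8322 T_P.
Vertical: T_P sin 40° + T_Q sin 23° = 1275.
Substituting the horizontal relation into the vertical equation gives 0.968 T_P = 1275, so T_P = 1318 N.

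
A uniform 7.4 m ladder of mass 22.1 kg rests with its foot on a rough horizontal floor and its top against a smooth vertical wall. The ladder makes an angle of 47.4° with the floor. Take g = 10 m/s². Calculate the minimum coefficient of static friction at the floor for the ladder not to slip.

ΣF_y = 0: N_floor = 22.1×10 = 221 N.
Torques about the foot: N_wall · 7.4 sin 47.4° = 22.1×10×3.7 cos 47.4° → N_wall = 101.61 N.
ΣF_x = 0: f_floor = N_wall = 101.61 N.
μ_min = f_floor / N_floor = 101.61 / 221 = 0.4598.

μ_min ≈ 0.460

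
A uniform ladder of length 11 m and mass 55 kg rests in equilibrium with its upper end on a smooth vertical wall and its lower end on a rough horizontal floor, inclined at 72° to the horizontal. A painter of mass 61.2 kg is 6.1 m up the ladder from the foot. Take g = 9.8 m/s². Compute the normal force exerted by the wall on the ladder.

N_wall ≈ 196 N

Torques about the foot: N_wall · 11 sin 72° = 55×9.8×5.5 cos 72° + 61.2×9.8×6.1 cos 72° → N_wall = 195.63 N.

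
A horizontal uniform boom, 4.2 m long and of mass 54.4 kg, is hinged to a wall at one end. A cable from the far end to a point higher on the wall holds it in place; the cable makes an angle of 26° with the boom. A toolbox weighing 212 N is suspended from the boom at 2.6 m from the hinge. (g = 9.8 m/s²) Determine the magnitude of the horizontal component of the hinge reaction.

H_x ≈ 816 N

Take torques about the hinge: T sin 26° · 4.2 = 54.4×9.8×2.1 + 212×2.6 = 1670.8 N·m.
So T = 1670.8 / (0.4384 × 4.2) = 907.45 N.
ΣF_x = 0: H_x = T cos 26° = 815.61 N.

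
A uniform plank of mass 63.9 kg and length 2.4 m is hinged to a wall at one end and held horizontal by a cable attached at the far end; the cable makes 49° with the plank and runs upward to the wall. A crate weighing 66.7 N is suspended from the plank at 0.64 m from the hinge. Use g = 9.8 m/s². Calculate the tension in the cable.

T ≈ 438 N

Take torques about the hinge: T sin 49° · 2.4 = 63.9×9.8×1.2 + 66.7×0.64 = 794.15 N·m.
So T = 794.15 / (0.7547 × 2.4) = 438.44 N.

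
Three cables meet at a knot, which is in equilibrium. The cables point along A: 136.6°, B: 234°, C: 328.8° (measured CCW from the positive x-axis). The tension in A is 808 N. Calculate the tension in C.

Resolve: ΣF_x = 808 cos 136.6° + T_B cos 234° + T_C cos 328.8° = 0.
        ΣF_y = 808 sin 136.6° + T_B sin 234° + T_C sin 328.8° = 0.
The known terms sum to (-587.1, 555.2) N, so -0.5878 T_B + 0.8554 T_C = 587.1 and -0.8090 T_B − 0.5180 T_C = -555.2.
Solving simultaneously: T_B = 171.4 N, T_C = 804.1 N.

T_C ≈ 804 N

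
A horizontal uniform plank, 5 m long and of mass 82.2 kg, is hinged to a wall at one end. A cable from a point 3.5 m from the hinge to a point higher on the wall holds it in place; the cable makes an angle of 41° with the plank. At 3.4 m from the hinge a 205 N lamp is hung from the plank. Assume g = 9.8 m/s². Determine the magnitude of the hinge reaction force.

Take torques about the hinge: T sin 41° · 3.5 = 82.2×9.8×2.5 + 205×3.4 = 2710.9 N·m.
So T = 2710.9 / (0.6561 × 3.5) = 1180.6 N.
ΣF_x = 0: H_x = T cos 41° = 891.01 N.
ΣF_y = 0: H_y = (82.2×9.8 + 205) − T sin 41° = 1010.6 − 774.54 = 236.02 N.
|H| = √(H_x² + H_y²) = √((891.01)² + (236.02)²) = 921.74 N.

|H| ≈ 922 N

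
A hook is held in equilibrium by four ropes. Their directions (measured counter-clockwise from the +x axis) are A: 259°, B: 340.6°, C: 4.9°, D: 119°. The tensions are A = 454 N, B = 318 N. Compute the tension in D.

Resolve: ΣF_x = 454 cos 259° + 318 cos 340.6° + T_C cos 4.9° + T_D cos 119° = 0.
        ΣF_y = 454 sin 259° + 318 sin 340.6° + T_C sin 4.9° + T_D sin 119° = 0.
The known terms sum to (213.3, -551.3) N, so 0.9963 T_C − 0.4848 T_D = -213.3 and 0.0854 T_C + 0.8746 T_D = 551.3.
Solving simultaneously: T_C = 88.40 N, T_D = 621.7 N.

T_D ≈ 622 N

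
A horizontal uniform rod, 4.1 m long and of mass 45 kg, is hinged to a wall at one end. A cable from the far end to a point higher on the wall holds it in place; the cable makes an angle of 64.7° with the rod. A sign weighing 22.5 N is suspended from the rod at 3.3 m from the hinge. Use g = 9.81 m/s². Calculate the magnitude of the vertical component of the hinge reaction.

|H_y| ≈ 225 N

Take torques about the hinge: T sin 64.7° · 4.1 = 45×9.81×2.05 + 22.5×3.3 = 979.22 N·m.
So T = 979.22 / (0.9041 × 4.1) = 264.17 N.
ΣF_y = 0: H_y = (45×9.81 + 22.5) − T sin 64.7° = 463.95 − 238.83 = 225.12 N.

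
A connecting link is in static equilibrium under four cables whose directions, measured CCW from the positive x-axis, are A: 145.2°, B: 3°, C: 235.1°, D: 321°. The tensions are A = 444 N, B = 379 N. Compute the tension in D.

Resolve: ΣF_x = 444 cos 145.2° + 379 cos 3° + T_C cos 235.1° + T_D cos 321° = 0.
        ΣF_y = 444 sin 145.2° + 379 sin 3° + T_C sin 235.1° + T_D sin 321° = 0.
The known terms sum to (13.89, 273.2) N, so -0.5721 T_C + 0.7771 T_D = -13.89 and -0.8202 T_C − 0.6293 T_D = -273.2.
Solving simultaneously: T_C = 221.6 N, T_D = 145.3 N.

T_D ≈ 145 N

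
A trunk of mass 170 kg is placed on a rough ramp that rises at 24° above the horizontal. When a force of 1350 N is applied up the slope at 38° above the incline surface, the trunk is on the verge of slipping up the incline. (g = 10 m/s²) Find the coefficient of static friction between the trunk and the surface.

μ ≈ 0.516

On the verge of sliding up the incline, friction is at its maximum μN and acts down the slope.
Perpendicular to incline: N = W cos 24° − P sin 38° = 1553 − 831.1 = 721.9 N.
Along incline: P cos 38° − μN = W sin 24° → μ = −(W sin 24° − P cos 38°) / N = 0.5158.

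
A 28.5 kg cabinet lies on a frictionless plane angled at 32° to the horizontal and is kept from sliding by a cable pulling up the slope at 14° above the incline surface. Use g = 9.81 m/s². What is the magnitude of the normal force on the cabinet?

N ≈ 200 N

Take axes along and perpendicular to the incline. Weight components: W sin 32° = 148.2 N down-slope, W cos 32° = 237.1 N into the surface.
Along incline: T cos 14° = W sin 32° → T = 152.7 N.
Perpendicular: N = W cos 32° − T sin 14° = 200.2 N.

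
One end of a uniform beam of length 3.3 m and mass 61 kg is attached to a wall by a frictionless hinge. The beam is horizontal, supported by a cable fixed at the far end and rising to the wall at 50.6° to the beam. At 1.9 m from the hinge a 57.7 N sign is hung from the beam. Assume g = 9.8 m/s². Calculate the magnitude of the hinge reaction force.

Take torques about the hinge: T sin 50.6° · 3.3 = 61×9.8×1.65 + 57.7×1.9 = 1096 N·m.
So T = 1096 / (0.7727 × 3.3) = 429.8 N.
ΣF_x = 0: H_x = T cos 50.6° = 272.81 N.
ΣF_y = 0: H_y = (61×9.8 + 57.7) − T sin 50.6° = 655.5 − 332.12 = 323.38 N.
|H| = √(H_x² + H_y²) = √((272.81)² + (323.38)²) = 423.08 N.

|H| ≈ 423 N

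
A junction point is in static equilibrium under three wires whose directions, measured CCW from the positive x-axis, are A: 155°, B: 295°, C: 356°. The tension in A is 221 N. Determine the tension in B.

T_B ≈ 90.6 N

Resolve: ΣF_x = 221 cos 155° + T_B cos 295° + T_C cos 356° = 0.
        ΣF_y = 221 sin 155° + T_B sin 295° + T_C sin 356° = 0.
The known terms sum to (-200.3, 93.4) N, so 0.4226 T_B + 0.9976 T_C = 200.3 and -0.9063 T_B − 0.0698 T_C = -93.4.
Solving simultaneously: T_B = 90.55 N, T_C = 162.4 N.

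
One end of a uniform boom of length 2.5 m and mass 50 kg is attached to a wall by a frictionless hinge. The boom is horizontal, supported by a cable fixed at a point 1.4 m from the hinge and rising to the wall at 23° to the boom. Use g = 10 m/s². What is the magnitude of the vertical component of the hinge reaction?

Take torques about the hinge: T sin 23° · 1.4 = 50×10×1.25 = 625 N·m.
So T = 625 / (0.3907 × 1.4) = 1142.5 N.
ΣF_y = 0: H_y = (50×10) − T sin 23° = 500 − 446.43 = 53.571 N.

|H_y| ≈ 53.6 N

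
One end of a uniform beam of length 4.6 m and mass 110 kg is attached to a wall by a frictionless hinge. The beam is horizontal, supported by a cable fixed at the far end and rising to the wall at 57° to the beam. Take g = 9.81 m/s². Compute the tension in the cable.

T ≈ 643 N

Take torques about the hinge: T sin 57° · 4.6 = 110×9.81×2.3 = 2481.9 N·m.
So T = 2481.9 / (0.8387 × 4.6) = 643.34 N.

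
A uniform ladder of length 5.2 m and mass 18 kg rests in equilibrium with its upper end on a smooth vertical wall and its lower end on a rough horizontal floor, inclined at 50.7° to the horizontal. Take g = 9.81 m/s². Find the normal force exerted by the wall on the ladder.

N_wall ≈ 72.3 N

Torques about the foot: N_wall · 5.2 sin 50.7° = 18×9.81×2.6 cos 50.7° → N_wall = 72.265 N.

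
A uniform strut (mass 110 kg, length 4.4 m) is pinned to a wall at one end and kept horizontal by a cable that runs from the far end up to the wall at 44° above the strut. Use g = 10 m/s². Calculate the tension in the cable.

Take torques about the hinge: T sin 44° · 4.4 = 110×10×2.2 = 2420 N·m.
So T = 2420 / (0.6947 × 4.4) = 791.76 N.

T ≈ 792 N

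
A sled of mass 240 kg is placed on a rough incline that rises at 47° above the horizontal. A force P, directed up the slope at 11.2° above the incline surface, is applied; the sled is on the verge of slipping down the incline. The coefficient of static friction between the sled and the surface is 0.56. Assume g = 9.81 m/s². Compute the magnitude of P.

P ≈ 943 N

On the verge of sliding down the incline, friction equals μN and acts up the slope.
Perpendicular: N + P sin 11.2° = W cos 47° = 1606 N.
Along incline: P cos 11.2° + μN = W sin 47° with W sin 47° = 1722 N.
Solving the pair for P and N: P = 943.3 N, N = 1422 N (and f = μN = 796.6 N).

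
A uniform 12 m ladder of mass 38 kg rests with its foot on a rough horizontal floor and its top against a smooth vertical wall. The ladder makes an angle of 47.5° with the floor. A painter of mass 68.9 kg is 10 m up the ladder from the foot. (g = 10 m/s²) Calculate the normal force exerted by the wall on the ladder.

N_wall ≈ 700 N

Torques about the foot: N_wall · 12 sin 47.5° = 38×10×6 cos 47.5° + 68.9×10×10 cos 47.5° → N_wall = 700.23 N.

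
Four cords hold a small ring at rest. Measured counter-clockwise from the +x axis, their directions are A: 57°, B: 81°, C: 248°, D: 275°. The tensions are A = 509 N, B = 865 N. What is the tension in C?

T_C ≈ 1150 N

Resolve: ΣF_x = 509 cos 57° + 865 cos 81° + T_C cos 248° + T_D cos 275° = 0.
        ΣF_y = 509 sin 57° + 865 sin 81° + T_C sin 248° + T_D sin 275° = 0.
The known terms sum to (412.5, 1281) N, so -0.3746 T_C + 0.0872 T_D = -412.5 and -0.9272 T_C − 0.9962 T_D = -1281.
Solving simultaneously: T_C = 1151 N, T_D = 214.7 N.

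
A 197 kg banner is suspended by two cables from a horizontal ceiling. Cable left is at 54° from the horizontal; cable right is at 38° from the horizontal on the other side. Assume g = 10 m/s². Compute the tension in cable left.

Weight W = 197 × 10 = 1970 N acts straight down.
Horizontal: T_left cos 54° = T_right cos 38°  →  T_right = 0.7459 T_left.
Vertical: T_left sin 54° + T_right sin 38° = 1970.
Substituting the horizontal relation into the vertical equation gives 1.268 T_left = 1970, so T_left = 1553 N.

T_left ≈ 1550 N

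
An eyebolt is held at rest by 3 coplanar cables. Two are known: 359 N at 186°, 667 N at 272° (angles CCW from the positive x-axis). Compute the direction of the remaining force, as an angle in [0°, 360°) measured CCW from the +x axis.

Sum the known components: ΣF_x = -333.8 N, ΣF_y = -704.1 N.
For equilibrium the remaining force must supply (−ΣF_x, −ΣF_y) = (333.8, 704.1) N.
Magnitude = √((333.8)² + (704.1)²) = 779.2 N; direction = atan2(704.1, 333.8) = 64.6°.

θ ≈ 64.6°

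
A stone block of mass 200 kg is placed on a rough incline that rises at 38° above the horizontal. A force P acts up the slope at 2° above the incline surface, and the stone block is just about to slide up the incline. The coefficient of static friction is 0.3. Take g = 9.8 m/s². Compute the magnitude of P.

On the verge of sliding up the incline, friction equals μN and acts down the slope.
Perpendicular: N + P sin 2° = W cos 38° = 1545 N.
Along incline: P cos 2° = W sin 38° + μN  with W sin 38° = 1207 N.
Solving the pair for P and N: P = 1654 N, N = 1487 N (and f = μN = 446 N).

P ≈ 1650 N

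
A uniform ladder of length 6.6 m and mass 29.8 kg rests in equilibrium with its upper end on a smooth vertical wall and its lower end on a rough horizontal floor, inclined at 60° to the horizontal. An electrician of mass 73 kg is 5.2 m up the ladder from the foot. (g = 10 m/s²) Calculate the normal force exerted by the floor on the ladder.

ΣF_y = 0: N_floor = 29.8×10 + 73×10 = 1028 N.

N_floor ≈ 1030 N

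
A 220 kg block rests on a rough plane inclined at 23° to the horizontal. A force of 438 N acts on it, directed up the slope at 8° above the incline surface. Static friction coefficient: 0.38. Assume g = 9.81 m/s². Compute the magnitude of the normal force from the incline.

N ≈ 1930 N

Axes along / perpendicular to the incline. W sin 23° = 843.3 N down-slope; W cos 23° = 1987 N into the surface.
Perpendicular: N = W cos 23° − P sin 8° = 1987 − 60.96 = 1926 N.
Along incline: P cos 8° + f = W sin 23° (friction acts up-slope) → f = 843.3 − 433.7 = 409.5 N.
|f| = 409.5 N ≤ μN = 731.8 N, so the block is indeed static.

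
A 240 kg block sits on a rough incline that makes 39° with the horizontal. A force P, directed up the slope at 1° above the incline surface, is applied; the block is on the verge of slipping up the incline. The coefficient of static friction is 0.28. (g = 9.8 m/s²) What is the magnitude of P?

On the verge of sliding up the incline, friction equals μN and acts down the slope.
Perpendicular: N + P sin 1° = W cos 39° = 1828 N.
Along incline: P cos 1° = W sin 39° + μN  with W sin 39° = 1480 N.
Solving the pair for P and N: P = 1983 N, N = 1793 N (and f = μN = 502.1 N).

P ≈ 1980 N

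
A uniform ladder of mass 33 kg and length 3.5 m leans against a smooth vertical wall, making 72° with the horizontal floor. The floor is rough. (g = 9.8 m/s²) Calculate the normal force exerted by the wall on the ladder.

N_wall ≈ 52.5 N

Torques about the foot: N_wall · 3.5 sin 72° = 33×9.8×1.75 cos 72° → N_wall = 52.54 N.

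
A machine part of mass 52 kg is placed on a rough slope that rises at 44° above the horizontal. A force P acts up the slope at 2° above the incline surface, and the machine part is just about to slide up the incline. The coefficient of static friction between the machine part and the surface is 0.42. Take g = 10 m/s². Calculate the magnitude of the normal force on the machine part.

On the verge of sliding up the incline, friction equals μN and acts down the slope.
Perpendicular: N + P sin 2° = W cos 44° = 374.1 N.
Along incline: P cos 2° = W sin 44° + μN  with W sin 44° = 361.2 N.
Solving the pair for P and N: P = 511.1 N, N = 356.2 N (and f = μN = 149.6 N).

N ≈ 356 N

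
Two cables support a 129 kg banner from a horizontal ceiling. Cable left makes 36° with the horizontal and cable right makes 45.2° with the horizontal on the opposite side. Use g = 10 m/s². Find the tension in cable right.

T_right ≈ 1060 N

Weight W = 129 × 10 = 1290 N acts straight down.
Horizontal: T_left cos 36° = T_right cos 45.2°  →  T_left = 0.871 T_right.
Vertical: T_left sin 36° + T_right sin 45.2° = 1290.
Substituting the horizontal relation into the vertical equation gives 1.222 T_right = 1290, so T_right = 1056 N.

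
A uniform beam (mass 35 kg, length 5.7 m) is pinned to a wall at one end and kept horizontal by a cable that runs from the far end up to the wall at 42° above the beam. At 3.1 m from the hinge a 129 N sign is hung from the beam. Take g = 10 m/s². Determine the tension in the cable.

T ≈ 366 N

Take torques about the hinge: T sin 42° · 5.7 = 35×10×2.85 + 129×3.1 = 1397.4 N·m.
So T = 1397.4 / (0.6691 × 5.7) = 366.38 N.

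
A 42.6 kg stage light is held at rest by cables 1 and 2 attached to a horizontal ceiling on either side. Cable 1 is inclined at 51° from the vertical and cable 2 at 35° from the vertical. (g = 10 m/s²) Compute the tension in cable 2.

Angles from the horizontal: cable 1 is 90° − 51° = 39°, cable 2 is 90° − 35° = 55°.
Weight W = 42.6 × 10 = 426 N acts straight down.
Horizontal: T_1 cos 39° = T_2 cos 55°  →  T_1 = 0.7381 T_2.
Vertical: T_1 sin 39° + T_2 sin 55° = 426.
Substituting the horizontal relation into the vertical equation gives 1.284 T_2 = 426, so T_2 = 331.9 N.

T_2 ≈ 332 N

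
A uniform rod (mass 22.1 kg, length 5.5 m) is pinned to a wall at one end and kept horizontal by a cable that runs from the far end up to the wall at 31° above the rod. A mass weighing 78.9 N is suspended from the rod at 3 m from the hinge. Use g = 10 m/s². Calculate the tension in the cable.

Take torques about the hinge: T sin 31° · 5.5 = 22.1×10×2.75 + 78.9×3 = 844.45 N·m.
So T = 844.45 / (0.5150 × 5.5) = 298.11 N.

T ≈ 298 N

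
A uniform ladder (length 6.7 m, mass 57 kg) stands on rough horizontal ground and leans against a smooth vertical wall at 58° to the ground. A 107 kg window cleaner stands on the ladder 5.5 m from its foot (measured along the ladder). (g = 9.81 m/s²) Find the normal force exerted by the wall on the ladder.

Torques about the foot: N_wall · 6.7 sin 58° = 57×9.81×3.35 cos 58° + 107×9.81×5.5 cos 58° → N_wall = 713.13 N.

N_wall ≈ 713 N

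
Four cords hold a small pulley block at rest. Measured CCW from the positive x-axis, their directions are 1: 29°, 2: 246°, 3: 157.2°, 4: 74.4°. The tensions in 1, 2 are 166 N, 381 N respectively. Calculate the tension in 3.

T_3 ≈ 63 N

Resolve: ΣF_x = 166 cos 29° + 381 cos 246° + T_3 cos 157.2° + T_4 cos 74.4° = 0.
        ΣF_y = 166 sin 29° + 381 sin 246° + T_3 sin 157.2° + T_4 sin 74.4° = 0.
The known terms sum to (-9.78, -267.6) N, so -0.9219 T_3 + 0.2689 T_4 = 9.78 and 0.3875 T_3 + 0.9632 T_4 = 267.6.
Solving simultaneously: T_3 = 63.04 N, T_4 = 252.5 N.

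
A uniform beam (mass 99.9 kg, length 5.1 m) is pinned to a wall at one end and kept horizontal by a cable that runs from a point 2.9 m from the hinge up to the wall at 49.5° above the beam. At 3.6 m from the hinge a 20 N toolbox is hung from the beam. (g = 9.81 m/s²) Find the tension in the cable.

Take torques about the hinge: T sin 49.5° · 2.9 = 99.9×9.81×2.55 + 20×3.6 = 2571 N·m.
So T = 2571 / (0.7604 × 2.9) = 1165.9 N.

T ≈ 1170 N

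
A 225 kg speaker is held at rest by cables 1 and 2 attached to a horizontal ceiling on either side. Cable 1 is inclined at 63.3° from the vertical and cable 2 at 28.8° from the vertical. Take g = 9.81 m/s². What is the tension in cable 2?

Angles from the horizontal: cable 1 is 90° − 63.3° = 26.7°, cable 2 is 90° − 28.8° = 61.2°.
Weight W = 225 × 9.81 = 2207 N acts straight down.
Horizontal: T_1 cos 26.7° = T_2 cos 61.2°  →  T_1 = 0.5393 T_2.
Vertical: T_1 sin 26.7° + T_2 sin 61.2° = 2207.
Substituting the horizontal relation into the vertical equation gives 1.119 T_2 = 2207, so T_2 = 1973 N.

T_2 ≈ 1970 N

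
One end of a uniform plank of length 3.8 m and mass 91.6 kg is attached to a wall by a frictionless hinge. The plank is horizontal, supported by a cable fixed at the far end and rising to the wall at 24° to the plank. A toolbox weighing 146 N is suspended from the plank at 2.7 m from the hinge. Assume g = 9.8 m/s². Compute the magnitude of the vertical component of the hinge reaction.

|H_y| ≈ 491 N

Take torques about the hinge: T sin 24° · 3.8 = 91.6×9.8×1.9 + 146×2.7 = 2099.8 N·m.
So T = 2099.8 / (0.4067 × 3.8) = 1358.6 N.
ΣF_y = 0: H_y = (91.6×9.8 + 146) − T sin 24° = 1043.7 − 552.58 = 491.1 N.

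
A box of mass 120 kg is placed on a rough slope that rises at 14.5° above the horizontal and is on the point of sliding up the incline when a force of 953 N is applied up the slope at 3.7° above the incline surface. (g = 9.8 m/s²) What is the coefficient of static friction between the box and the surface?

μ ≈ 0.610

On the verge of sliding up the incline, friction is at its maximum μN and acts down the slope.
Perpendicular to incline: N = W cos 14.5° − P sin 3.7° = 1139 − 61.5 = 1077 N.
Along incline: P cos 3.7° − μN = W sin 14.5° → μ = −(W sin 14.5° − P cos 3.7°) / N = 0.6096.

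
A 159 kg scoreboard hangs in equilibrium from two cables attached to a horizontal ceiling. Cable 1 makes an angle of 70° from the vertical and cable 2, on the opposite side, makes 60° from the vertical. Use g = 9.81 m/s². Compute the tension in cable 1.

Angles from the horizontal: cable 1 is 90° − 70° = 20°, cable 2 is 90° − 60° = 30°.
Weight W = 159 × 9.81 = 1560 N acts straight down.
Horizontal: T_1 cos 20° = T_2 cos 30°  →  T_2 = 1.085 T_1.
Vertical: T_1 sin 20° + T_2 sin 30° = 1560.
Substituting the horizontal relation into the vertical equation gives 0.8846 T_1 = 1560, so T_1 = 1763 N.

T_1 ≈ 1760 N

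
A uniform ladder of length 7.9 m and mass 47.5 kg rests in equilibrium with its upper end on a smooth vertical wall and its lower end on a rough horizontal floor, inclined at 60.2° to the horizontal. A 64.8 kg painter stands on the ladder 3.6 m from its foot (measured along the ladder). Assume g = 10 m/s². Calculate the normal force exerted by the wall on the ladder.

Torques about the foot: N_wall · 7.9 sin 60.2° = 47.5×10×3.95 cos 60.2° + 64.8×10×3.6 cos 60.2° → N_wall = 305.13 N.

N_wall ≈ 305 N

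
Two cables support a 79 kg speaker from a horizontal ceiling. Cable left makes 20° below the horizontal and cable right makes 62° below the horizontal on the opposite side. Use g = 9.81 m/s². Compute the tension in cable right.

Weight W = 79 × 9.81 = 775 N acts straight down.
Horizontal: T_left cos 20° = T_right cos 62°  →  T_left = 0.4996 T_right.
Vertical: T_left sin 20° + T_right sin 62° = 775.
Substituting the horizontal relation into the vertical equation gives 1.054 T_right = 775, so T_right = 735.4 N.

T_right ≈ 735 N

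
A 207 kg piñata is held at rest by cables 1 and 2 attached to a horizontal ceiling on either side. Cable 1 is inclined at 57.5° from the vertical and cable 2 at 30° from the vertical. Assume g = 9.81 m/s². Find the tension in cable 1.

T_1 ≈ 1020 N

Angles from the horizontal: cable 1 is 90° − 57.5° = 32.5°, cable 2 is 90° − 30° = 60°.
Weight W = 207 × 9.81 = 2031 N acts straight down.
Horizontal: T_1 cos 32.5° = T_2 cos 60°  →  T_2 = 1.687 T_1.
Vertical: T_1 sin 32.5° + T_2 sin 60° = 2031.
Substituting the horizontal relation into the vertical equation gives 1.998 T_1 = 2031, so T_1 = 1016 N.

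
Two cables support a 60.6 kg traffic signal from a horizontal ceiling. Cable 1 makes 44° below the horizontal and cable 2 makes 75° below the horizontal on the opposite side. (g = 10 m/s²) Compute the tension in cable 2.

Weight W = 60.6 × 10 = 606 N acts straight down.
Horizontal: T_1 cos 44° = T_2 cos 75°  →  T_1 = 0.3598 T_2.
Vertical: T_1 sin 44° + T_2 sin 75° = 606.
Substituting the horizontal relation into the vertical equation gives 1.216 T_2 = 606, so T_2 = 498.4 N.

T_2 ≈ 498 N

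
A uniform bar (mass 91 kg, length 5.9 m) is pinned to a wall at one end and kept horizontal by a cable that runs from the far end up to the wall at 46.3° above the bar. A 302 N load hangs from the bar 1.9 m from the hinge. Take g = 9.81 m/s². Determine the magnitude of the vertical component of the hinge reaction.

Take torques about the hinge: T sin 46.3° · 5.9 = 91×9.81×2.95 + 302×1.9 = 3207.3 N·m.
So T = 3207.3 / (0.7230 × 5.9) = 751.91 N.
ΣF_y = 0: H_y = (91×9.81 + 302) − T sin 46.3° = 1194.7 − 543.61 = 651.1 N.

|H_y| ≈ 651 N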